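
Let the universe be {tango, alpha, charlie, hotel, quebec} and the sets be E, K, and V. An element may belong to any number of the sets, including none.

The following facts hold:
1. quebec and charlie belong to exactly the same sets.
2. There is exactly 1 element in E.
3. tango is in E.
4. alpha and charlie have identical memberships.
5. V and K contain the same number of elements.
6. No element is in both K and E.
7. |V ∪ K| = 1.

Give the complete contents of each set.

E = {tango}; K = {hotel}; V = {hotel}

From (3): tango ∈ E.
(2): E already has 1, so the rest are out.
(6) (disjoint): tango ∉ K.
Suppose tango ∈ V: no assignment then satisfies all the clues, so tango ∉ V.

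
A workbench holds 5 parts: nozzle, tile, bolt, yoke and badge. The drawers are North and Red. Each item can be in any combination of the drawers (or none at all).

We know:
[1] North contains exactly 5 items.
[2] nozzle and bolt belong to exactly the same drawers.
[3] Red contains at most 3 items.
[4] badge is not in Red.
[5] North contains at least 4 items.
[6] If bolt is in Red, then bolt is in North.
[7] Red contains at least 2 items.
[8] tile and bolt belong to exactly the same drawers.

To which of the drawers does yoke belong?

yoke: North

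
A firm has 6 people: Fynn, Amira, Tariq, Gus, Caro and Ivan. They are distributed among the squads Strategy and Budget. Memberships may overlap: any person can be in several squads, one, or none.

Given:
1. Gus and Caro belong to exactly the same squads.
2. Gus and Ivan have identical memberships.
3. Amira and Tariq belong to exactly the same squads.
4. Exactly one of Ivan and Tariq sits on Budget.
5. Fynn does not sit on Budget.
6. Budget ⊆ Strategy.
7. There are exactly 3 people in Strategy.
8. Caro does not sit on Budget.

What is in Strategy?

Strategy = {Amira, Fynn, Tariq}

From (5): Fynn ∉ Budget.
From (8): Caro ∉ Budget.
(1): Gus matches Caro: Gus ∉ Budget.
(2): Ivan matches Gus: Ivan ∉ Budget.
(4) (exactly one): Tariq ∈ Budget.
(6) with Tariq ∈ Budget: Tariq ∈ Strategy.
(3): Amira matches Tariq: Amira ∈ Strategy.
(3): Amira matches Tariq: Amira ∈ Budget.
Suppose Fynn ∉ Strategy: no assignment then satisfies all the clues, so Fynn ∈ Strategy.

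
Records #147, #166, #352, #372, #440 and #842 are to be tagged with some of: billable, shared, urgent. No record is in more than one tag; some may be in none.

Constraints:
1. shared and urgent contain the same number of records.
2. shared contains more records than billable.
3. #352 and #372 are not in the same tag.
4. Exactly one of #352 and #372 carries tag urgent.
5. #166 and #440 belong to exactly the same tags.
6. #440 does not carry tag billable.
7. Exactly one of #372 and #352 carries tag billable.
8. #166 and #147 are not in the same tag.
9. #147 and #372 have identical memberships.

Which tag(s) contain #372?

#372: urgent

From (6): #440 ∉ billable.
(5): #166 matches #440: #166 ∉ billable.
Suppose #372 ∈ billable: no assignment then satisfies all the clues, so #372 ∉ billable.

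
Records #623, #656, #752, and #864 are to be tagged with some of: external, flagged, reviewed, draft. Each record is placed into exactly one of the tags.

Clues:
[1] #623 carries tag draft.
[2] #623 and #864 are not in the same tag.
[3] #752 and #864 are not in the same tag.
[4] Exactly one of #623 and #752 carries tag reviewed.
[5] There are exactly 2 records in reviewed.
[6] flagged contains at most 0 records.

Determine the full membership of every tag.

From (1): #623 ∈ draft.
(2): #864 ∉ draft.
(4) (exactly one): #752 ∈ reviewed.
(6): flagged already has 0, so the rest are out.
(3): #864 ∉ reviewed.
(5): only 2 candidates remain for reviewed, so all are in.
Only one tag left: #864 ∈ external.

external = {#864}; flagged = {}; reviewed = {#656, #752}; draft = {#623}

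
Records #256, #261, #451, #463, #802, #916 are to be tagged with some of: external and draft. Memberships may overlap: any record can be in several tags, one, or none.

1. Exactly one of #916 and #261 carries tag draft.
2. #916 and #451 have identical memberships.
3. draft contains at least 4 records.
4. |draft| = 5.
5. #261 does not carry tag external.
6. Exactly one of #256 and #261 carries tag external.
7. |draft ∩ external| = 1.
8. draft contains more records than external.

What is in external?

From (5): #261 ∉ external.
(6) (exactly one): #256 ∈ external.
Suppose #451 ∈ external: no assignment then satisfies all the clues, so #451 ∉ external.

external = {#256}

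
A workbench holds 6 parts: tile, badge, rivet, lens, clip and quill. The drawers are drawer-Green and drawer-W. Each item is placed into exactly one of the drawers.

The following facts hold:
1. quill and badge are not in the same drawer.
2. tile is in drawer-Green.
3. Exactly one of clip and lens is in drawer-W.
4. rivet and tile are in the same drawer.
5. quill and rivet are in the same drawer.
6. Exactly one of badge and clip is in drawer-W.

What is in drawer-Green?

From (2): tile ∈ drawer-Green.
(4): rivet matches tile: rivet ∈ drawer-Green.
(5): quill matches rivet: quill ∈ drawer-Green.
(1): badge ∉ drawer-Green.
Only one drawer left: badge ∈ drawer-W.
(6) (exactly one): clip ∉ drawer-W.
Only one drawer left: clip ∈ drawer-Green.
(3) (exactly one): lens ∈ drawer-W.

drawer-Green = {clip, quill, rivet, tile}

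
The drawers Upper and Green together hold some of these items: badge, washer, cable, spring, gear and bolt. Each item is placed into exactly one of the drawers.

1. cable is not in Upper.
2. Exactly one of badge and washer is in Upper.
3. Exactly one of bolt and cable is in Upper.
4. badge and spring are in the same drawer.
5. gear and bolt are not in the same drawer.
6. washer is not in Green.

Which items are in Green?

Green = {badge, cable, gear, spring}

From (1): cable ∉ Upper.
From (6): washer ∉ Green.
(3) (exactly one): bolt ∈ Upper.
(5): gear ∉ Upper.
Only one drawer left: washer ∈ Upper.
Only one drawer left: cable ∈ Green.
Only one drawer left: gear ∈ Green.
(2) (exactly one): badge ∉ Upper.
(4): spring matches badge: spring ∉ Upper.
Only one drawer left: badge ∈ Green.
Only one drawer left: spring ∈ Green.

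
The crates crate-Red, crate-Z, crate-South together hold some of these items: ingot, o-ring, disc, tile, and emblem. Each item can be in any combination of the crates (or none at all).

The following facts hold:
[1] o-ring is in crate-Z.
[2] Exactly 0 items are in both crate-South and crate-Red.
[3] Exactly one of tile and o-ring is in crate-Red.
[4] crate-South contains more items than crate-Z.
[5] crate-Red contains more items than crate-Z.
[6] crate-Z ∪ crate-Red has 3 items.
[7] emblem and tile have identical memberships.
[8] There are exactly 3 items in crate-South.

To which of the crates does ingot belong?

ingot: crate-South

From (1): o-ring ∈ crate-Z.
Suppose ingot ∈ crate-Red: no assignment then satisfies all the clues, so ingot ∉ crate-Red.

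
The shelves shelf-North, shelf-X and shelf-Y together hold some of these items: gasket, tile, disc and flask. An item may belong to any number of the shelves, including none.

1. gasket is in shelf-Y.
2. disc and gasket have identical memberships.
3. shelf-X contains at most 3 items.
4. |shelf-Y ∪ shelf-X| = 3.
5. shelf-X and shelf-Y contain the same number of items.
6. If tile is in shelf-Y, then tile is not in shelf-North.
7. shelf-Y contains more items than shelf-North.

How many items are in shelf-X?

3

From (1): gasket ∈ shelf-Y.
(2): disc matches gasket: disc ∈ shelf-Y.
Suppose gasket ∉ shelf-X: no assignment then satisfies all the clues, so gasket ∈ shelf-X.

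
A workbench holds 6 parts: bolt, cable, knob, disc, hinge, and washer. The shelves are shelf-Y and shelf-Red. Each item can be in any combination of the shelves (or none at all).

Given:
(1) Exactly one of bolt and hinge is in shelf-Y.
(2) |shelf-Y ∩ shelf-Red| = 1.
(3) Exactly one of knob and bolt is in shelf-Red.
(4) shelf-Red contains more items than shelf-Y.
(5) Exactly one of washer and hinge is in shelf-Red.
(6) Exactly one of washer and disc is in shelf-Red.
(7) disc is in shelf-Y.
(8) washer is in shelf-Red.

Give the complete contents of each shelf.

shelf-Y = {bolt, disc}; shelf-Red = {bolt, cable, washer}

From (7): disc ∈ shelf-Y.
From (8): washer ∈ shelf-Red.
(5) (exactly one): hinge ∉ shelf-Red.
(6) (exactly one): disc ∉ shelf-Red.
Suppose bolt ∉ shelf-Y: no assignment then satisfies all the clues, so bolt ∈ shelf-Y.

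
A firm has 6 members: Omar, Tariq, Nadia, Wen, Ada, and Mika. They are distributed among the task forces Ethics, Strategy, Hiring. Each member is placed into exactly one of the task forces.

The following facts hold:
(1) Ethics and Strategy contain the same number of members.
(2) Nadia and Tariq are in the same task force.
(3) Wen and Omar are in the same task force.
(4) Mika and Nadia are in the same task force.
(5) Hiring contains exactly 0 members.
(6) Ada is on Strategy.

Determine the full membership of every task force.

Ethics = {Mika, Nadia, Tariq}; Strategy = {Ada, Omar, Wen}; Hiring = {}

From (6): Ada ∈ Strategy.
(5): Hiring already has 0, so the rest are out.
Suppose Omar ∈ Ethics: no assignment then satisfies all the clues, so Omar ∉ Ethics.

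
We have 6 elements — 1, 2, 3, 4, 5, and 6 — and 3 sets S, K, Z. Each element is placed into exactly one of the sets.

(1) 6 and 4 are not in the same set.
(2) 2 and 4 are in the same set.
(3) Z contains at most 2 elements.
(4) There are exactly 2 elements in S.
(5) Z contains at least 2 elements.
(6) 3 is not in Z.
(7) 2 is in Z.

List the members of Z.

Z = {2, 4}

From (6): 3 ∉ Z.
From (7): 2 ∈ Z.
(2): 4 matches 2: 4 ∉ S.
(2): 4 matches 2: 4 ∉ K.
(2): 4 matches 2: 4 ∈ Z.
(3): Z already has 2, so the rest are out.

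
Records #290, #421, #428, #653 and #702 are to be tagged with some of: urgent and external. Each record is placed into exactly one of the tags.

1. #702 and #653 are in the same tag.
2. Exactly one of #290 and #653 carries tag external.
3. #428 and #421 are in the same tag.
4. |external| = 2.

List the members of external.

external = {#653, #702}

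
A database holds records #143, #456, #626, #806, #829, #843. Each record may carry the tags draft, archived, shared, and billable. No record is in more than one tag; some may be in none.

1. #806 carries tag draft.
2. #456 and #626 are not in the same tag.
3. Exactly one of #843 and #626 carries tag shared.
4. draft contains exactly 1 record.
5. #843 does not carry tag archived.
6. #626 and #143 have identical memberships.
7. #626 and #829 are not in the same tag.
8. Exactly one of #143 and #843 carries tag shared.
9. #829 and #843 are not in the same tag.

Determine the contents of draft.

draft = {#806}

From (1): #806 ∈ draft.
From (5): #843 ∉ archived.
(4): draft already has 1, so the rest are out.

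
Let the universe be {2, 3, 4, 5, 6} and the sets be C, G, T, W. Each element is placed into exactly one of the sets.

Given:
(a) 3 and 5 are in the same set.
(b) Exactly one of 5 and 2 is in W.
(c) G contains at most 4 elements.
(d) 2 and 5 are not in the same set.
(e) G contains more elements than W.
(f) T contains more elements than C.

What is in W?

W = {2}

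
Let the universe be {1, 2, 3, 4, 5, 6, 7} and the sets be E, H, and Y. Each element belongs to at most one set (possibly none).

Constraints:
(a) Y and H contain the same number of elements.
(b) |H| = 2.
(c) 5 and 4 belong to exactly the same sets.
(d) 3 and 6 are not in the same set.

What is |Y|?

2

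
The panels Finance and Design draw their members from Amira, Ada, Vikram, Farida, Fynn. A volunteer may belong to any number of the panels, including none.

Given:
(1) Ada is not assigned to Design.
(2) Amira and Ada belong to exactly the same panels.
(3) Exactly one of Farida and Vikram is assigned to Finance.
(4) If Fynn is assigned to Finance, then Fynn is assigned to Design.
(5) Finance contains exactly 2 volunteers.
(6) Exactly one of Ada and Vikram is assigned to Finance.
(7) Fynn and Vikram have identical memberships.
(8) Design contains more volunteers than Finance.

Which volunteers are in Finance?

Finance = {Fynn, Vikram}

From (1): Ada ∉ Design.
(2): Amira matches Ada: Amira ∉ Design.
Suppose Amira ∈ Finance: no assignment then satisfies all the clues, so Amira ∉ Finance.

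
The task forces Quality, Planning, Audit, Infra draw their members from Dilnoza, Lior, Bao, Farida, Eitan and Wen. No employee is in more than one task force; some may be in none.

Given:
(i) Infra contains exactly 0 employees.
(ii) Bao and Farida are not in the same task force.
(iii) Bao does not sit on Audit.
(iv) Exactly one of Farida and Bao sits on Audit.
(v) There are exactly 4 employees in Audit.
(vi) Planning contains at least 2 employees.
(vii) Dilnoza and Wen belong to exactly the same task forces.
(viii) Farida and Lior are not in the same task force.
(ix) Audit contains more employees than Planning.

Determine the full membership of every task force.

Quality = {}; Planning = {Bao, Lior}; Audit = {Dilnoza, Eitan, Farida, Wen}; Infra = {}

From (iii): Bao ∉ Audit.
(i): Infra already has 0, so the rest are out.
(iv) (exactly one): Farida ∈ Audit.
(viii): Lior ∉ Audit.
(v): only 4 candidates remain for Audit, so all are in.
(vi): only 2 candidates remain for Planning, so all are in.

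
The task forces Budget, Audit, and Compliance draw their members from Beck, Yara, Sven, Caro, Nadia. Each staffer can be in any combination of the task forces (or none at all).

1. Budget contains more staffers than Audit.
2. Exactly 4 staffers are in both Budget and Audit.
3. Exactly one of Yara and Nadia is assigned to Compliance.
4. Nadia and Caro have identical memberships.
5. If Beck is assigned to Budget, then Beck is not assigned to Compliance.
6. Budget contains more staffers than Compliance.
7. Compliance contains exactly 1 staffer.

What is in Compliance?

Compliance = {Yara}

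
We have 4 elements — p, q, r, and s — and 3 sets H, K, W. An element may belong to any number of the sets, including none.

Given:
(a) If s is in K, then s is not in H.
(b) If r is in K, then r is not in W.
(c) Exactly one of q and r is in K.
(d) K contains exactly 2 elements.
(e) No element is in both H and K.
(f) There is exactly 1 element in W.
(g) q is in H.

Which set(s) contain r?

From (g): q ∈ H.
(e) (disjoint): q ∉ K.
(c) (exactly one): r ∈ K.
(e) (disjoint): r ∉ H.
(b): r ∉ W.

r: K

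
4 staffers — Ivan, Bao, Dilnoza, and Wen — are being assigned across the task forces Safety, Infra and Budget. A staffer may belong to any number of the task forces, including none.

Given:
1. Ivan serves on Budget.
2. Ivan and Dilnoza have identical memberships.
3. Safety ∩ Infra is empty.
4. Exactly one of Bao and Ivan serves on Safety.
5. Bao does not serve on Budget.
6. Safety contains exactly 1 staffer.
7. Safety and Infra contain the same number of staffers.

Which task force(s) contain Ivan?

Ivan: Budget

From (1): Ivan ∈ Budget.
From (5): Bao ∉ Budget.
(2): Dilnoza matches Ivan: Dilnoza ∈ Budget.
Suppose Ivan ∈ Safety: no assignment then satisfies all the clues, so Ivan ∉ Safety.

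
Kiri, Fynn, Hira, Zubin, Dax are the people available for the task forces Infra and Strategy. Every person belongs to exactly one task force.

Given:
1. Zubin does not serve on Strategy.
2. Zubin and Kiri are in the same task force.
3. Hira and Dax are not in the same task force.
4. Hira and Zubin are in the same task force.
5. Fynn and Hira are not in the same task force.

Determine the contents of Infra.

From (1): Zubin ∉ Strategy.
(2): Kiri matches Zubin: Kiri ∉ Strategy.
(4): Hira matches Zubin: Hira ∉ Strategy.
Only one task force left: Kiri ∈ Infra.
Only one task force left: Hira ∈ Infra.
Only one task force left: Zubin ∈ Infra.
(3): Dax ∉ Infra.
(5): Fynn ∉ Infra.
Only one task force left: Fynn ∈ Strategy.
Only one task force left: Dax ∈ Strategy.

Infra = {Hira, Kiri, Zubin}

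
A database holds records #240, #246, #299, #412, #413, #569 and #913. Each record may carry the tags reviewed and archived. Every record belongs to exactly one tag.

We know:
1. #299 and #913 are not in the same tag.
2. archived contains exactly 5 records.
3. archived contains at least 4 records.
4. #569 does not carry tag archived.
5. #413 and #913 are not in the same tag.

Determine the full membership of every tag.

reviewed = {#569, #913}; archived = {#240, #246, #299, #412, #413}

From (4): #569 ∉ archived.
Only one tag left: #569 ∈ reviewed.
Suppose #240 ∈ reviewed: no assignment then satisfies all the clues, so #240 ∉ reviewed.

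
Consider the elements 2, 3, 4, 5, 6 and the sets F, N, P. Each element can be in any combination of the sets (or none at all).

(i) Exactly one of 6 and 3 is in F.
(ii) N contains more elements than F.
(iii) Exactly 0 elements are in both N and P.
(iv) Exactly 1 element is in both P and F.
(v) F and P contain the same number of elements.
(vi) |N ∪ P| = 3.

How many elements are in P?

1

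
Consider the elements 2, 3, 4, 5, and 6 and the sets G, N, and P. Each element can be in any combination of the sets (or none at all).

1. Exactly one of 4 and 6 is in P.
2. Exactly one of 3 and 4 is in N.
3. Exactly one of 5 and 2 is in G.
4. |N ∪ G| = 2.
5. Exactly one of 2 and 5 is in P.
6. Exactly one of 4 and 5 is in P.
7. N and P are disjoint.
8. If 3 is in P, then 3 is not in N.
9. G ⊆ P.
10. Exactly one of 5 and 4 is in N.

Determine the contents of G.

G = {5}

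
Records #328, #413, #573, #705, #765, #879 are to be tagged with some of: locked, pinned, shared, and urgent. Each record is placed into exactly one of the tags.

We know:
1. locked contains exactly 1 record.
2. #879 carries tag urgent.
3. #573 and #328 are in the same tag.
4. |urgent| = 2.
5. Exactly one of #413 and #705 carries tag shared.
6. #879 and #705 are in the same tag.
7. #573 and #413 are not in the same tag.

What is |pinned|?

2

From (2): #879 ∈ urgent.
(6): #705 matches #879: #705 ∉ locked.
(6): #705 matches #879: #705 ∉ pinned.
(6): #705 matches #879: #705 ∉ shared.
(6): #705 matches #879: #705 ∈ urgent.
(4): urgent already has 2, so the rest are out.
(5) (exactly one): #413 ∈ shared.
(7): #573 ∉ shared.
(3): #328 matches #573: #328 ∉ shared.
Suppose #328 ∈ locked: no assignment then satisfies all the clues, so #328 ∉ locked.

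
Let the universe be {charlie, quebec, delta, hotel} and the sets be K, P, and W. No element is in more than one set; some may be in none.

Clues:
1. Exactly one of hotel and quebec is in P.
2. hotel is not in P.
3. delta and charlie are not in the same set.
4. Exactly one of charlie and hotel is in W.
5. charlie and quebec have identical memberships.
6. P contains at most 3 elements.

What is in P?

From (2): hotel ∉ P.
(1) (exactly one): quebec ∈ P.
(5): charlie matches quebec: charlie ∉ K.
(5): charlie matches quebec: charlie ∈ P.
(3): delta ∉ P.
(4) (exactly one): hotel ∈ W.

P = {charlie, quebec}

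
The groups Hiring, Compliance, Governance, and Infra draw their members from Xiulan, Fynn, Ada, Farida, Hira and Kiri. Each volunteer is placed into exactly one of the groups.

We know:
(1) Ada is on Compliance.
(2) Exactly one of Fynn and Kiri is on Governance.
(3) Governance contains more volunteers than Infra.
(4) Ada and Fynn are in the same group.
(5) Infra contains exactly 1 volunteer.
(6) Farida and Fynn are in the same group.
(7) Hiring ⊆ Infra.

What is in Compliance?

Compliance = {Ada, Farida, Fynn}

From (1): Ada ∈ Compliance.
(4): Fynn matches Ada: Fynn ∉ Hiring.
(4): Fynn matches Ada: Fynn ∈ Compliance.
(6): Farida matches Fynn: Farida ∉ Hiring.
(6): Farida matches Fynn: Farida ∈ Compliance.
(2) (exactly one): Kiri ∈ Governance.
Suppose Xiulan ∈ Compliance: no assignment then satisfies all the clues, so Xiulan ∉ Compliance.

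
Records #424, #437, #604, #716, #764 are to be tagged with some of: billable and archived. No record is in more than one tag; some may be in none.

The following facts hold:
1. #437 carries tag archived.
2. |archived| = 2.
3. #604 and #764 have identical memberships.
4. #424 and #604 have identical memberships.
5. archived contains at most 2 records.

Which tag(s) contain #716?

#716: archived

From (1): #437 ∈ archived.
Suppose #716 ∈ billable: no assignment then satisfies all the clues, so #716 ∉ billable.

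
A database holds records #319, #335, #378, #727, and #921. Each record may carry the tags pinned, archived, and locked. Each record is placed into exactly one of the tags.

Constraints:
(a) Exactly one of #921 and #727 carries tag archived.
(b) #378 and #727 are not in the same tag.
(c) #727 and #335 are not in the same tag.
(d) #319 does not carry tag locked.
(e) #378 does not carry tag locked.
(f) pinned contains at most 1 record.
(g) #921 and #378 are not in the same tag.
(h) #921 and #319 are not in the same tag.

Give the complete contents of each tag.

pinned = {#378}; archived = {#319, #727}; locked = {#335, #921}

From (d): #319 ∉ locked.
From (e): #378 ∉ locked.
Suppose #319 ∈ pinned: no assignment then satisfies all the clues, so #319 ∉ pinned.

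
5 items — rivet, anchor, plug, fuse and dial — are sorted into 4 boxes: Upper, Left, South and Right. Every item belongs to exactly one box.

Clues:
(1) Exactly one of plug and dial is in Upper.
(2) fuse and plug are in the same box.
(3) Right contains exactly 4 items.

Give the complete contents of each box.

Upper = {dial}; Left = {}; South = {}; Right = {anchor, fuse, plug, rivet}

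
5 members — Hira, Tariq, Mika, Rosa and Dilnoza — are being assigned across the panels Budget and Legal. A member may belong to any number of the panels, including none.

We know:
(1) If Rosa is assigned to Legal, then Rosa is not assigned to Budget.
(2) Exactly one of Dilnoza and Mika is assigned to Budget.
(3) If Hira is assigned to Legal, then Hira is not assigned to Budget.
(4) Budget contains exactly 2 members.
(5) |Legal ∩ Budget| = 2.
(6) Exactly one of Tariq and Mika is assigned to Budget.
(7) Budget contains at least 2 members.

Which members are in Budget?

Budget = {Dilnoza, Tariq}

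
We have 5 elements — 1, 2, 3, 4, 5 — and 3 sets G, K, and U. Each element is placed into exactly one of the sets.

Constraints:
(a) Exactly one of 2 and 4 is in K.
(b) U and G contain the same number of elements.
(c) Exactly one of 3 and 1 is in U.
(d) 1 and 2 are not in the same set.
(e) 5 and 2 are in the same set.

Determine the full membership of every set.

G = {4}; K = {2, 3, 5}; U = {1}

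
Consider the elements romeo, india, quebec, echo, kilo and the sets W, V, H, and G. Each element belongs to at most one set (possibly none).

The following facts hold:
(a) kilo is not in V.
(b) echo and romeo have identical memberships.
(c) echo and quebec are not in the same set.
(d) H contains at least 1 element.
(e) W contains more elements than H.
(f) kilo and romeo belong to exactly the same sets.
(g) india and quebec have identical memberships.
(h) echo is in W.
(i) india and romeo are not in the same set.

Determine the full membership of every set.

W = {echo, kilo, romeo}; V = {}; H = {india, quebec}; G = {}

From (a): kilo ∉ V.
From (h): echo ∈ W.
(b): romeo matches echo: romeo ∈ W.
(c): quebec ∉ W.
(f): kilo matches romeo: kilo ∈ W.
(g): india matches quebec: india ∉ W.
Suppose india ∈ V: no assignment then satisfies all the clues, so india ∉ V.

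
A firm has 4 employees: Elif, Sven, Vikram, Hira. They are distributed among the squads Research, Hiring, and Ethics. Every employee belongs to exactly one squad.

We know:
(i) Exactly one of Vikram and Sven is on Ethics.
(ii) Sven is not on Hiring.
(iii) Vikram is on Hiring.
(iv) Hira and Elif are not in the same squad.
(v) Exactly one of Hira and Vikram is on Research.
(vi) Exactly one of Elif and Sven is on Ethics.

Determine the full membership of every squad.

Research = {Hira}; Hiring = {Elif, Vikram}; Ethics = {Sven}

From (ii): Sven ∉ Hiring.
From (iii): Vikram ∈ Hiring.
(i) (exactly one): Sven ∈ Ethics.
(v) (exactly one): Hira ∈ Research.
(vi) (exactly one): Elif ∉ Ethics.
(iv): Elif ∉ Research.
Only one squad left: Elif ∈ Hiring.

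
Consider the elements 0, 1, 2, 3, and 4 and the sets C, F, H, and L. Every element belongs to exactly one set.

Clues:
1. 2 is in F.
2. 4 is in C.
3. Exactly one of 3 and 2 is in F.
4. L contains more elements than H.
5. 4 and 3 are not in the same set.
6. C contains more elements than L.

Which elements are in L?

L = {3}

From (1): 2 ∈ F.
From (2): 4 ∈ C.
(3) (exactly one): 3 ∉ F.
(5): 3 ∉ C.
Suppose 0 ∈ L: no assignment then satisfies all the clues, so 0 ∉ L.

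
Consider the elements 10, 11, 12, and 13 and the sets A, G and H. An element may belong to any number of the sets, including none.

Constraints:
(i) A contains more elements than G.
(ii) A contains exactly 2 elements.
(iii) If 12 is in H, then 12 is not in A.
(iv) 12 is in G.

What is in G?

G = {12}

From (iv): 12 ∈ G.
Suppose 10 ∈ G: no assignment then satisfies all the clues, so 10 ∉ G.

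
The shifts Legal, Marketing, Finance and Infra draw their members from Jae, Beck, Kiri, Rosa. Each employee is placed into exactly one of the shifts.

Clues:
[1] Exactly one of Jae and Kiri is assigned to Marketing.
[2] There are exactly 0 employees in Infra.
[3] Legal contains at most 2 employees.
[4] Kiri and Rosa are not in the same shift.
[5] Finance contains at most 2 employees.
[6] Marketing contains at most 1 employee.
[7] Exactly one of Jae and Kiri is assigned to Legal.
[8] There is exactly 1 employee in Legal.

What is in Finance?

Finance = {Beck, Rosa}

(2): Infra already has 0, so the rest are out.
Suppose Jae ∈ Finance: no assignment then satisfies all the clues, so Jae ∉ Finance.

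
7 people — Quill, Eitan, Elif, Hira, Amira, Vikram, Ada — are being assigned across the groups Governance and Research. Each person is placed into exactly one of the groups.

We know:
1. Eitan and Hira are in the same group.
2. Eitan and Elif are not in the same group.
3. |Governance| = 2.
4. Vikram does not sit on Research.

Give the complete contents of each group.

From (4): Vikram ∉ Research.
Only one group left: Vikram ∈ Governance.
Suppose Quill ∈ Governance: no assignment then satisfies all the clues, so Quill ∉ Governance.

Governance = {Elif, Vikram}; Research = {Ada, Amira, Eitan, Hira, Quill}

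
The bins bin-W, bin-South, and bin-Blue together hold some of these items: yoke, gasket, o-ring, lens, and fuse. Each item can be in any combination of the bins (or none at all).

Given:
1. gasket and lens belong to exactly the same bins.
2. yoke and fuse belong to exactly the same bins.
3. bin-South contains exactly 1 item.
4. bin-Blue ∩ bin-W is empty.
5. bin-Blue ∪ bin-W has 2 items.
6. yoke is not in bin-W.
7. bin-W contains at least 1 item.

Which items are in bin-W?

bin-W = {gasket, lens}

From (6): yoke ∉ bin-W.
(2): fuse matches yoke: fuse ∉ bin-W.
Suppose gasket ∉ bin-W: no assignment then satisfies all the clues, so gasket ∈ bin-W.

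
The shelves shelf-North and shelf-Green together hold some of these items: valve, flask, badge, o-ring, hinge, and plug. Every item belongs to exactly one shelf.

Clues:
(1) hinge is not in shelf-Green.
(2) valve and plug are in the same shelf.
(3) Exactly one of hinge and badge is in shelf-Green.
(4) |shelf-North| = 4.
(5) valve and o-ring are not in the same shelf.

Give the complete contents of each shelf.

shelf-North = {flask, hinge, plug, valve}; shelf-Green = {badge, o-ring}

From (1): hinge ∉ shelf-Green.
(3) (exactly one): badge ∈ shelf-Green.
Only one shelf left: hinge ∈ shelf-North.
Suppose valve ∉ shelf-North: no assignment then satisfies all the clues, so valve ∈ shelf-North.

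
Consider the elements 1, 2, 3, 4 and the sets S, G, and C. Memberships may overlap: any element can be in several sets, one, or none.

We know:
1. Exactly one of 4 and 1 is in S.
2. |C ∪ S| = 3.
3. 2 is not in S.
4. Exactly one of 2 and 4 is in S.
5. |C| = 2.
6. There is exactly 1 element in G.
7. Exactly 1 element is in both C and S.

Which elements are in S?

From (3): 2 ∉ S.
(4) (exactly one): 4 ∈ S.
(1) (exactly one): 1 ∉ S.
Suppose 3 ∉ S: no assignment then satisfies all the clues, so 3 ∈ S.

S = {3, 4}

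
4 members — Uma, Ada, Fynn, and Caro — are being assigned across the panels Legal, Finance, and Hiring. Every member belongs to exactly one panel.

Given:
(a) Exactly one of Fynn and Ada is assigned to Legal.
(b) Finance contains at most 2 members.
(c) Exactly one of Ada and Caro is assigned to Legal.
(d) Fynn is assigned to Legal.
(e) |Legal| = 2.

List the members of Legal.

Legal = {Caro, Fynn}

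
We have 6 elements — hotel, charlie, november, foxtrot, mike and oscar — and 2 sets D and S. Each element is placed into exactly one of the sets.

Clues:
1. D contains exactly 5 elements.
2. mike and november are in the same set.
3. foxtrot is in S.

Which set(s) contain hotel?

hotel: D

From (3): foxtrot ∈ S.
(1): only 5 candidates remain for D, so all are in.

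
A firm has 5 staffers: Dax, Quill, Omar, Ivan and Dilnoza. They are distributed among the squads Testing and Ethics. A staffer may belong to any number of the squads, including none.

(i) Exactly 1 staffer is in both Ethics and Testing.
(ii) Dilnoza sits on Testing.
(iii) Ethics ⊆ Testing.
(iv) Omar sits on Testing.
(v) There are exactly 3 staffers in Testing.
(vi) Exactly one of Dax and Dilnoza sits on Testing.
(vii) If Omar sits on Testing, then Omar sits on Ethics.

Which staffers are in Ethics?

Ethics = {Omar}

From (ii): Dilnoza ∈ Testing.
From (iv): Omar ∈ Testing.
(vi) (exactly one): Dax ∉ Testing.
(vii): Omar ∈ Ethics.
(iii) contrapositive: Dax ∉ Ethics.
Suppose Quill ∈ Ethics: no assignment then satisfies all the clues, so Quill ∉ Ethics.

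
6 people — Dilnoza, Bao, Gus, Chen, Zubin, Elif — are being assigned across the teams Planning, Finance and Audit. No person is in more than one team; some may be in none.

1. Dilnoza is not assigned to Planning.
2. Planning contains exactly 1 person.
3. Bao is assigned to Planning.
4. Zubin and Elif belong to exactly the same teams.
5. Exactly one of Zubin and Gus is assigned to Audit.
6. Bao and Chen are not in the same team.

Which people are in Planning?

From (1): Dilnoza ∉ Planning.
From (3): Bao ∈ Planning.
(2): Planning already has 1, so the rest are out.

Planning = {Bao}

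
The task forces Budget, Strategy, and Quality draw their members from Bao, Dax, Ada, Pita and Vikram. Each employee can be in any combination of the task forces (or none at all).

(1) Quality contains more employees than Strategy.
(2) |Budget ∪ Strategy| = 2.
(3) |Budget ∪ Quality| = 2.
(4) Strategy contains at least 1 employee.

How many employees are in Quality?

2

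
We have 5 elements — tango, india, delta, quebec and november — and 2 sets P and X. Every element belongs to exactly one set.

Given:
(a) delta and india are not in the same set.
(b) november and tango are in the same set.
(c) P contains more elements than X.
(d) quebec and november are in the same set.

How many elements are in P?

4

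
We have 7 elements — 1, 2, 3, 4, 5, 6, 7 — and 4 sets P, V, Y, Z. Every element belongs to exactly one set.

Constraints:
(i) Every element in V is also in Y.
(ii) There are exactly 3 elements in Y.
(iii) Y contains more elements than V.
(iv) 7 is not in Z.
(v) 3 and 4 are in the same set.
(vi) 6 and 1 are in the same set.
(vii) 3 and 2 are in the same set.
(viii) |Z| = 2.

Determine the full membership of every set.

From (iv): 7 ∉ Z.
Suppose 1 ∈ P: no assignment then satisfies all the clues, so 1 ∉ P.

P = {5, 7}; V = {}; Y = {2, 3, 4}; Z = {1, 6}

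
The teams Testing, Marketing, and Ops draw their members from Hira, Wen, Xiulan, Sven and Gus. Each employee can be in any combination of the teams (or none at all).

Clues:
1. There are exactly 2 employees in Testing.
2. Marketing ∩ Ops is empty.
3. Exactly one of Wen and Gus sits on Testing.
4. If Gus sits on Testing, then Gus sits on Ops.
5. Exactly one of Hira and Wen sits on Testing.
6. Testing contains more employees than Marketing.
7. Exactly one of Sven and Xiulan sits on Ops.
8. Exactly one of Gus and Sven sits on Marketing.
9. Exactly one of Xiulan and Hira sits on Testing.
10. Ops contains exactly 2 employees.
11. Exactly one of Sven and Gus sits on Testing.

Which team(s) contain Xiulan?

Xiulan: Ops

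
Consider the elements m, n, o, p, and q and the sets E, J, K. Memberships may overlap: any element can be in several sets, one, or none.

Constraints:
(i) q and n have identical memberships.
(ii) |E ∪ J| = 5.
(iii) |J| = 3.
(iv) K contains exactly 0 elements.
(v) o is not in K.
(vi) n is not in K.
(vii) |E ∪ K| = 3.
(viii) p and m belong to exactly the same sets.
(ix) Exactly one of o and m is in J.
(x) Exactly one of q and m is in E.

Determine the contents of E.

E = {m, o, p}

From (v): o ∉ K.
From (vi): n ∉ K.
(i): q matches n: q ∉ K.
(iv): K already has 0, so the rest are out.
Suppose m ∉ E: no assignment then satisfies all the clues, so m ∈ E.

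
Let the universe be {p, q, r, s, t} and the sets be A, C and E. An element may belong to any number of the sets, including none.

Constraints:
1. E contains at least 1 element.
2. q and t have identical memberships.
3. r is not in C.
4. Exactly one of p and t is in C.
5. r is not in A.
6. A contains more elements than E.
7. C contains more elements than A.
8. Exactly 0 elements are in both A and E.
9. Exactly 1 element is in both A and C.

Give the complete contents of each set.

A = {p, s}; C = {q, s, t}; E = {r}

From (3): r ∉ C.
From (5): r ∉ A.
Suppose p ∉ A: no assignment then satisfies all the clues, so p ∈ A.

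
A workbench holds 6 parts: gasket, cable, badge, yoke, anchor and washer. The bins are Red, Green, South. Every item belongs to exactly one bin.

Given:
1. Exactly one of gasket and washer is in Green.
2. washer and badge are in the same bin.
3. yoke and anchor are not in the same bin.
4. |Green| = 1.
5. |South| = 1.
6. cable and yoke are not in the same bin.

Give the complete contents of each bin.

Red = {anchor, badge, cable, washer}; Green = {gasket}; South = {yoke}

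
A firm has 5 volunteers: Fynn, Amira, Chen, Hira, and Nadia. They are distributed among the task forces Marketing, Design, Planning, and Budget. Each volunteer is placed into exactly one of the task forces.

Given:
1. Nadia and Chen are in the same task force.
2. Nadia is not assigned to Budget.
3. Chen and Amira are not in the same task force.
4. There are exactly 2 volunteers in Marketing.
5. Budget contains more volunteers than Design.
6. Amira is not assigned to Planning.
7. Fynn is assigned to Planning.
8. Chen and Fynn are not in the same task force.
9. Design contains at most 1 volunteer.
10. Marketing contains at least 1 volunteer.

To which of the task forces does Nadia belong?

Nadia: Marketing

From (2): Nadia ∉ Budget.
From (6): Amira ∉ Planning.
From (7): Fynn ∈ Planning.
(1): Chen matches Nadia: Chen ∉ Budget.
(8): Chen ∉ Planning.
(1): Nadia matches Chen: Nadia ∉ Planning.
Suppose Nadia ∉ Marketing: no assignment then satisfies all the clues, so Nadia ∈ Marketing.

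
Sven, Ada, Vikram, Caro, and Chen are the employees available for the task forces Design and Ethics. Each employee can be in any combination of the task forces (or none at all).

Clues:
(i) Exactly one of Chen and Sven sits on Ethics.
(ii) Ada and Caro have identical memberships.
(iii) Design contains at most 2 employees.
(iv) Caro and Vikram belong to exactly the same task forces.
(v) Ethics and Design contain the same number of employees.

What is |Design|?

1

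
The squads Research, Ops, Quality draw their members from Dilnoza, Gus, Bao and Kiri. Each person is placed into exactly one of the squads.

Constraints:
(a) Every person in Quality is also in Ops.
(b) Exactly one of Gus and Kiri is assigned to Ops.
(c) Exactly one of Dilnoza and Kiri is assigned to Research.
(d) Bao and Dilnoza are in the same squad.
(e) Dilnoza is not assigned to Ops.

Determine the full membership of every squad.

From (e): Dilnoza ∉ Ops.
(a) contrapositive: Dilnoza ∉ Quality.
(d): Bao matches Dilnoza: Bao ∉ Ops.
(d): Bao matches Dilnoza: Bao ∉ Quality.
Only one squad left: Dilnoza ∈ Research.
Only one squad left: Bao ∈ Research.
(c) (exactly one): Kiri ∉ Research.
Suppose Gus ∉ Research: no assignment then satisfies all the clues, so Gus ∈ Research.

Research = {Bao, Dilnoza, Gus}; Ops = {Kiri}; Quality = {}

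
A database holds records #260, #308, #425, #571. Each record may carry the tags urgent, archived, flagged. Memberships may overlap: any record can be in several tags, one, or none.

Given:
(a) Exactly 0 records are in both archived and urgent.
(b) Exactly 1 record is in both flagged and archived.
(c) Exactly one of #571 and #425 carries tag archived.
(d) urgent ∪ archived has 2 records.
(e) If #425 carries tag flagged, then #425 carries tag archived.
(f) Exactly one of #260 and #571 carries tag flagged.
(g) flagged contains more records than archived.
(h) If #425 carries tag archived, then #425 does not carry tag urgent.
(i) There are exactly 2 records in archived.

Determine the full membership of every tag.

urgent = {}; archived = {#260, #425}; flagged = {#308, #425, #571}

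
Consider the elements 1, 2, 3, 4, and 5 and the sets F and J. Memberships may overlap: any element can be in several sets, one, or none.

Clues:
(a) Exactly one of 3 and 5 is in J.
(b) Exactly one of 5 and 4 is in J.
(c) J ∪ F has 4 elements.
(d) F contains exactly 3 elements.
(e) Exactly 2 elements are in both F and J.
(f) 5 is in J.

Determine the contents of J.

J = {1, 2, 5}

From (f): 5 ∈ J.
(a) (exactly one): 3 ∉ J.
(b) (exactly one): 4 ∉ J.
Suppose 1 ∉ J: no assignment then satisfies all the clues, so 1 ∈ J.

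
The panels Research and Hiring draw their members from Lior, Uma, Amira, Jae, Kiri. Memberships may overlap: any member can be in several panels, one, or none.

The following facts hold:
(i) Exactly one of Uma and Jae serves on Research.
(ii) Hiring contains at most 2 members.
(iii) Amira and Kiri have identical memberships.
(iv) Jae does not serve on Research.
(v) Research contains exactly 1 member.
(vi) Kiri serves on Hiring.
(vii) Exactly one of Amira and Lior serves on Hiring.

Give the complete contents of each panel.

Research = {Uma}; Hiring = {Amira, Kiri}

From (iv): Jae ∉ Research.
From (vi): Kiri ∈ Hiring.
(i) (exactly one): Uma ∈ Research.
(iii): Amira matches Kiri: Amira ∈ Hiring.
(v): Research already has 1, so the rest are out.
(vii) (exactly one): Lior ∉ Hiring.
(ii): Hiring already has 2, so the rest are out.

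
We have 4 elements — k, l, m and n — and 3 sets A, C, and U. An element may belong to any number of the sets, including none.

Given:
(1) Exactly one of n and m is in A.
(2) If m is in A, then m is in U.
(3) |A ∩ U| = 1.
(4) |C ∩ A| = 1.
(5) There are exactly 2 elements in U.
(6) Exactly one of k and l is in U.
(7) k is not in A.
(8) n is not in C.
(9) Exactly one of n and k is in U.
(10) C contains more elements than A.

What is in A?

A = {m}

From (7): k ∉ A.
From (8): n ∉ C.
Suppose l ∈ A: no assignment then satisfies all the clues, so l ∉ A.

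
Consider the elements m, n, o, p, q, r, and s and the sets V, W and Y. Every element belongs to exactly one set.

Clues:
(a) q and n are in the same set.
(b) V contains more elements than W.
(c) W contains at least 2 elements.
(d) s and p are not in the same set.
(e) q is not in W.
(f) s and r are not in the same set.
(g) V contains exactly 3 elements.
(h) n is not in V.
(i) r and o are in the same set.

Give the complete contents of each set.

V = {o, p, r}; W = {m, s}; Y = {n, q}

From (e): q ∉ W.
From (h): n ∉ V.
(a): q matches n: q ∉ V.
(a): n matches q: n ∉ W.
Only one set left: n ∈ Y.
Only one set left: q ∈ Y.
Suppose m ∈ V: no assignment then satisfies all the clues, so m ∉ V.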